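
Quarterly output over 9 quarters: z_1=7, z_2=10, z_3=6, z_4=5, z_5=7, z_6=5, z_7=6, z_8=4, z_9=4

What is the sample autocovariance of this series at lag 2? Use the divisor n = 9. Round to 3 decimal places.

-0.111

Mean z̄ = (7 + 10 + 6 + 5 + 7 + 5 + 6 + 4 + 4)/9 = 6.0000
Σ_{t=1}^{7}(z_t−z̄)(z_{t+2}−z̄) = -1.0000
γ_2 = -1.0000 / 9 = -0.111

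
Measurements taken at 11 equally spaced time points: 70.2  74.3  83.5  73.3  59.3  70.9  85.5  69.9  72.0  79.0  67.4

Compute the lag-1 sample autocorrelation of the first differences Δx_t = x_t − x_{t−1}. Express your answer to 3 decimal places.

First differences Δx: 4.1, 9.2, -10.2, -14.0, 11.6, 14.6, -15.6, 2.1, 7.0, -11.6
Mean of differences = -0.2800
Numerator Σ(Δx_t−Δx̄)(Δx_{t+1}−Δx̄) = -232.1424
Denominator Σ(Δx_t−Δx̄)² = 1179.7560
r_1(Δx) = -232.1424 / 1179.7560 = -0.197

-0.197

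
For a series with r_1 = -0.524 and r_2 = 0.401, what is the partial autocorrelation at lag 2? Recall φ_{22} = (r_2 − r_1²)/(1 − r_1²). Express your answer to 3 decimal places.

φ_{22} = (r_2 − r_1²) / (1 − r_1²)
r_1² = (-0.524)² = 0.274576
Numerator = 0.401 − 0.2746 = 0.1264; denominator = 1 − 0.2746 = 0.7254
φ_{22} = 0.1264 / 0.7254 = 0.174

0.174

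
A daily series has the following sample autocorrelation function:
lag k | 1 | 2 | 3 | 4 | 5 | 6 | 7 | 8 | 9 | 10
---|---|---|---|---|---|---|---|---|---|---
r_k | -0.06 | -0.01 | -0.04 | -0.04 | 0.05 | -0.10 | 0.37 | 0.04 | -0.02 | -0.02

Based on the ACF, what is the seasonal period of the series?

7

The largest autocorrelation is r_7 = 0.37; the remaining lags stay at or below 0.05.
The dominant spike at lag 7 indicates a seasonal period of 7.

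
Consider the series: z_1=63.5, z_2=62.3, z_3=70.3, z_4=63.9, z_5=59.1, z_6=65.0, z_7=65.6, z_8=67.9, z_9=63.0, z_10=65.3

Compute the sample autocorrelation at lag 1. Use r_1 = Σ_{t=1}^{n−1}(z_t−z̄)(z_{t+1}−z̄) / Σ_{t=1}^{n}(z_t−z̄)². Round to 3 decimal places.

Mean z̄ = (63.5 + 62.3 + 70.3 + 63.9 + 59.1 + 65.0 + 65.6 + 67.9 + 63.0 + 65.3)/10 = 64.5900
Numerator Σ_{t=1}^{9}(z_t−z̄)(z_{t+1}−z̄) = -15.6171
Denominator Σ(z_t−z̄)² = 84.8290
r_1 = -15.6171 / 84.8290 = -0.184

-0.184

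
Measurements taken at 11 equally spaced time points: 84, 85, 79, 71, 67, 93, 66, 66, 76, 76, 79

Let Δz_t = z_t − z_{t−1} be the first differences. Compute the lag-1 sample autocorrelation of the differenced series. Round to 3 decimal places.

First differences Δz: 1, -6, -8, -4, 26, -27, 0, 10, 0, 3
Mean of differences = -0.5000
Numerator Σ(Δz_t−Δz̄)(Δz_{t+1}−Δz̄) = -736.7500
Denominator Σ(Δz_t−Δz̄)² = 1628.5000
r_1(Δz) = -736.7500 / 1628.5000 = -0.452

-0.452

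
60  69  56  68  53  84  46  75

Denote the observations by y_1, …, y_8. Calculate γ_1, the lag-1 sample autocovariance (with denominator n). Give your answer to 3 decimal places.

Mean ȳ = (60 + 69 + 56 + 68 + 53 + 84 + 46 + 75)/8 = 63.8750
Deviations: -3.8750, 5.1250, -7.8750, 4.1250, -10.8750, 20.1250, -17.8750, 11.1250
Σ_{t=1}^{7}(y_t−ȳ)(y_{t+1}−ȳ) = -915.0156
γ_1 = -915.0156 / 8 = -114.377

-114.377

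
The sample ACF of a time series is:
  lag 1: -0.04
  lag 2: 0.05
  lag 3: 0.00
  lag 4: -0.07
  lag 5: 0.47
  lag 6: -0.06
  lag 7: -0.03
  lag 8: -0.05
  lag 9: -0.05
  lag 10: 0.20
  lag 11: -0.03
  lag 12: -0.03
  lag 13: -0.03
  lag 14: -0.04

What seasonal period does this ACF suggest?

The largest autocorrelation is r_5 = 0.47, with a weaker echo at lag 10 (0.20); the remaining lags stay at or below 0.05.
The dominant spike at lag 5 indicates a seasonal period of 5.

5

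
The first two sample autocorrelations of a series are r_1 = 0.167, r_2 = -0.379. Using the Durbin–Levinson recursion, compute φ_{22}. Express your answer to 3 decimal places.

φ_{22} = (r_2 − r_1²) / (1 − r_1²)
r_1² = (0.167)² = 0.027889
Numerator = -0.379 − 0.0279 = -0.4069; denominator = 1 − 0.0279 = 0.9721
φ_{22} = -0.4069 / 0.9721 = -0.419

-0.419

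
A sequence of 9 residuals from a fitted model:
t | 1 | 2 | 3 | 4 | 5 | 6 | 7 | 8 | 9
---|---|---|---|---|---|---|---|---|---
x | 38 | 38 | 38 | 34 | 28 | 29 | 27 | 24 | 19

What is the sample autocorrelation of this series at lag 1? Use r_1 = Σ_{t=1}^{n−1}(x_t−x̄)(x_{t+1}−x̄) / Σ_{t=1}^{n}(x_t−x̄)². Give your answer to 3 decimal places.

Mean x̄ = (38 + 38 + 38 + 34 + 28 + 29 + 27 + 24 + 19)/9 = 30.5556
Numerator Σ_{t=1}^{8}(x_t−x̄)(x_{t+1}−x̄) = 236.2469
Denominator Σ(x_t−x̄)² = 376.2222
r_1 = 236.2469 / 376.2222 = 0.628

0.628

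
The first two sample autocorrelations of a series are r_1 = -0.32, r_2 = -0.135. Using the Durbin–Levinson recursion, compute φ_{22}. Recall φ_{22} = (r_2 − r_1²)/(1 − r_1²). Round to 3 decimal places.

φ_{22} = (r_2 − r_1²) / (1 − r_1²)
r_1² = (-0.32)² = 0.1024
Numerator = -0.135 − 0.1024 = -0.2374; denominator = 1 − 0.1024 = 0.8976
φ_{22} = -0.2374 / 0.8976 = -0.264

-0.264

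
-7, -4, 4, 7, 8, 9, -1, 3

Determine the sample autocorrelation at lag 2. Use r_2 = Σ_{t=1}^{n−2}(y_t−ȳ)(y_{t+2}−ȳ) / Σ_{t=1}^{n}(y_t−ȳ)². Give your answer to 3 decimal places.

-0.082

Mean ȳ = (-7 − 4 + 4 + 7 + 8 + 9 − 1 + 3)/8 = 2.3750
Σ(y_t−ȳ)(y_{t+2}−ȳ) = (-15.2344) + (-29.4844) + (9.1406) + (30.6406) + (-18.9844) + (4.1406) = -19.7813
Denominator Σ(y_t−ȳ)² = 239.8750
r_2 = -19.7813 / 239.8750 = -0.082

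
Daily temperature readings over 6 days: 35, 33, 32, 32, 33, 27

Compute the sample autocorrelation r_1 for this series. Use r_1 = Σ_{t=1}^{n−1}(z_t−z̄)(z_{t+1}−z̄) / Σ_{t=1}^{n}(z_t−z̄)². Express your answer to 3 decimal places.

-0.056

Mean z̄ = (35 + 33 + 32 + 32 + 33 + 27)/6 = 32.0000
Deviations from mean: 3.0000, 1.0000, 0.0000, 0.0000, 1.0000, -5.0000
Σ(z_t−z̄)(z_{t+1}−z̄) = (3.0000) + (0.0000) + (0.0000) + (0.0000) + (-5.0000) = -2.0000
Denominator Σ(z_t−z̄)² = 36.0000
r_1 = -2.0000 / 36.0000 = -0.056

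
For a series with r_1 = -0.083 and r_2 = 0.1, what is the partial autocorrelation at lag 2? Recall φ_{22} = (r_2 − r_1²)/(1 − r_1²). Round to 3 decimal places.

φ_{22} = (r_2 − r_1²) / (1 − r_1²)
r_1² = (-0.083)² = 0.006889
Numerator = 0.1 − 0.0069 = 0.0931; denominator = 1 − 0.0069 = 0.9931
φ_{22} = 0.0931 / 0.9931 = 0.094

0.094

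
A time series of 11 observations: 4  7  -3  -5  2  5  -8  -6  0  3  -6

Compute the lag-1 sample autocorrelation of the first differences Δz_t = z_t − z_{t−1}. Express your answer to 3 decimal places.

First differences Δz: 3, -10, -2, 7, 3, -13, 2, 6, 3, -9
Mean of differences = -1.0000
Numerator Σ(Δz_t−Δz̄)(Δz_{t+1}−Δz̄) = -70.0000
Denominator Σ(Δz_t−Δz̄)² = 460.0000
r_1(Δz) = -70.0000 / 460.0000 = -0.152

-0.152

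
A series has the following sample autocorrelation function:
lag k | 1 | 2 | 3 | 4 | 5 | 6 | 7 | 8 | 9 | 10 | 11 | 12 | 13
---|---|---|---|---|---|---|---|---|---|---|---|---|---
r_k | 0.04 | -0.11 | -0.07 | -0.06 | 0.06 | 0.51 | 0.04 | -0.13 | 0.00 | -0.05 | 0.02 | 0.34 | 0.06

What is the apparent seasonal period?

The largest autocorrelation is r_6 = 0.51, with a weaker echo at lag 12 (0.34); the remaining lags stay at or below 0.06.
The dominant spike at lag 6 indicates a seasonal period of 6.

6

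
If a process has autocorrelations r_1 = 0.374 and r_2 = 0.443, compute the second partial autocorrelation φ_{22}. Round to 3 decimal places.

φ_{22} = (r_2 − r_1²) / (1 − r_1²)
r_1² = (0.374)² = 0.139876
Numerator = 0.443 − 0.1399 = 0.3031; denominator = 1 − 0.1399 = 0.8601
φ_{22} = 0.3031 / 0.8601 = 0.352

0.352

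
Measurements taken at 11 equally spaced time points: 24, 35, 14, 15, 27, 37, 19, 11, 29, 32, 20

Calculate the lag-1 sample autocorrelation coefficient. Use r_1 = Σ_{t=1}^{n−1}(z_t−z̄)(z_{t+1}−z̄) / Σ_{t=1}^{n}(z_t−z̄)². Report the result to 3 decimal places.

Mean z̄ = (24 + 35 + 14 + 15 + 27 + 37 + 19 + 11 + 29 + 32 + 20)/11 = 23.9091
Numerator Σ_{t=1}^{10}(z_t−z̄)(z_{t+1}−z̄) = -64.7355
Denominator Σ(z_t−z̄)² = 778.9091
r_1 = -64.7355 / 778.9091 = -0.083

-0.083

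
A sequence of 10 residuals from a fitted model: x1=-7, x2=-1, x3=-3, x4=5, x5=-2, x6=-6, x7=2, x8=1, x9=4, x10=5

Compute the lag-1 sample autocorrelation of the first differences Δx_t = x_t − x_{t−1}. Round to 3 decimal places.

-0.458

First differences Δx: 6, -2, 8, -7, -4, 8, -1, 3, 1
Mean of differences = 1.3333
Numerator Σ(Δx_t−Δx̄)(Δx_{t+1}−Δx̄) = -104.4444
Denominator Σ(Δx_t−Δx̄)² = 228.0000
r_1(Δx) = -104.4444 / 228.0000 = -0.458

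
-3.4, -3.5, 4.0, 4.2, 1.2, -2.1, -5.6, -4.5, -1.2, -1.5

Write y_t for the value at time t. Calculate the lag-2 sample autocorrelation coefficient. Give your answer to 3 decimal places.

-0.220

Mean ȳ = (-3.4 − 3.5 + 4.0 + 4.2 + 1.2 − 2.1 − 5.6 − 4.5 − 1.2 − 1.5)/10 = -1.2400
Numerator Σ_{t=1}^{8}(y_t−ȳ)(y_{t+2}−ȳ) = -22.6672
Denominator Σ(y_t−ȳ)² = 103.2240
r_2 = -22.6672 / 103.2240 = -0.220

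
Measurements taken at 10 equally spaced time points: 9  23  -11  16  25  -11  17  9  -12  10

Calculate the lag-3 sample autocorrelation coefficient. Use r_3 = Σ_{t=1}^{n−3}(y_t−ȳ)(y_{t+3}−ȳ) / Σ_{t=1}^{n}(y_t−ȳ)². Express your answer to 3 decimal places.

0.626

Mean ȳ = (9 + 23 − 11 + 16 + 25 − 11 + 17 + 9 − 12 + 10)/10 = 7.5000
Σ(y_t−ȳ)(y_{t+3}−ȳ) = (12.7500) + (271.2500) + (342.2500) + (80.7500) + (26.2500) + (360.7500) + (23.7500) = 1117.7500
Denominator Σ(y_t−ȳ)² = 1784.5000
r_3 = 1117.7500 / 1784.5000 = 0.626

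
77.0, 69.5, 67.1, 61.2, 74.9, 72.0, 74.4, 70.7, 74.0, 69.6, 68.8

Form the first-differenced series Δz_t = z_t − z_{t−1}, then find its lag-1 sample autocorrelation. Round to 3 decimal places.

First differences Δz: -7.5, -2.4, -5.9, 13.7, -2.9, 2.4, -3.7, 3.3, -4.4, -0.8
Mean of differences = -0.8200
Numerator Σ(Δz_t−Δz̄)(Δz_{t+1}−Δz̄) = -128.0404
Denominator Σ(Δz_t−Δz̄)² = 336.5360
r_1(Δz) = -128.0404 / 336.5360 = -0.380

-0.380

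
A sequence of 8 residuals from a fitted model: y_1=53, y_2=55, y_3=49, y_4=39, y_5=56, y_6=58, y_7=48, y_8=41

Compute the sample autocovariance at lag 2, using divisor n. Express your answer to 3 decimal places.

Mean ȳ = (53 + 55 + 49 + 39 + 56 + 58 + 48 + 41)/8 = 49.8750
Σ_{t=1}^{6}(y_t−ȳ)(y_{t+2}−ȳ) = -235.7813
γ_2 = -235.7813 / 8 = -29.473

-29.473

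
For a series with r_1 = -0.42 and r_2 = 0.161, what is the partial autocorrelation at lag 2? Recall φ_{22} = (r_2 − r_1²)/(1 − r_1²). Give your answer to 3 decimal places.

φ_{22} = (r_2 − r_1²) / (1 − r_1²)
r_1² = (-0.42)² = 0.1764
Numerator = 0.161 − 0.1764 = -0.0154; denominator = 1 − 0.1764 = 0.8236
φ_{22} = -0.0154 / 0.8236 = -0.019

-0.019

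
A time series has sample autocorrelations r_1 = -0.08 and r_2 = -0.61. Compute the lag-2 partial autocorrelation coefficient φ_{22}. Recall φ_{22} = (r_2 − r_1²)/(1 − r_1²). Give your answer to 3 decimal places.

-0.620

φ_{22} = (r_2 − r_1²) / (1 − r_1²)
r_1² = (-0.08)² = 0.0064
Numerator = -0.61 − 0.0064 = -0.6164; denominator = 1 − 0.0064 = 0.9936
φ_{22} = -0.6164 / 0.9936 = -0.620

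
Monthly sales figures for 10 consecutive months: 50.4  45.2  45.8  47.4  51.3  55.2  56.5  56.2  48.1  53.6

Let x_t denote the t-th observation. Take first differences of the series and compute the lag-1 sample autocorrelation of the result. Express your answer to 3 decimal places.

First differences Δx: -5.2, 0.6, 1.6, 3.9, 3.9, 1.3, -0.3, -8.1, 5.5
Mean of differences = 0.3556
Numerator Σ(Δx_t−Δx̄)(Δx_{t+1}−Δx̄) = -19.3075
Denominator Σ(Δx_t−Δx̄)² = 156.8822
r_1(Δx) = -19.3075 / 156.8822 = -0.123

-0.123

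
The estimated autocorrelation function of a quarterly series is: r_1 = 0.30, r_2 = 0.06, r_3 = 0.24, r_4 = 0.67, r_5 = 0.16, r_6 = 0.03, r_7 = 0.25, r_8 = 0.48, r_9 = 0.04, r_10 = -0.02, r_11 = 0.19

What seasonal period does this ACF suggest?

The largest autocorrelation is r_4 = 0.67, with a weaker echo at lag 8 (0.48); the remaining lags stay at or below 0.30. The elevated value at lag 1 (0.30), dropping to 0.06 at lag 2, reflects decaying short-term dependence rather than seasonality.
The dominant spike at lag 4 indicates a seasonal period of 4.

4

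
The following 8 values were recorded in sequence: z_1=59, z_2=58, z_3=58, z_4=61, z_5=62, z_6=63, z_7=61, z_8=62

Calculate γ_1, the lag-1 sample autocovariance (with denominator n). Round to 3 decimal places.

1.906

Mean z̄ = (59 + 58 + 58 + 61 + 62 + 63 + 61 + 62)/8 = 60.5000
Σ_{t=1}^{7}(z_t−z̄)(z_{t+1}−z̄) = 15.2500
γ_1 = 15.2500 / 8 = 1.906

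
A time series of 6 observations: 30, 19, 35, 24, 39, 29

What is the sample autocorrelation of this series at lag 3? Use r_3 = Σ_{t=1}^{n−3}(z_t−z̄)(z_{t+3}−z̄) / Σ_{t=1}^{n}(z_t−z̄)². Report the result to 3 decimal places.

Mean z̄ = (30 + 19 + 35 + 24 + 39 + 29)/6 = 29.3333
Σ(z_t−z̄)(z_{t+3}−z̄) = (-3.5556) + (-99.8889) + (-1.8889) = -105.3333
Denominator Σ(z_t−z̄)² = 261.3333
r_3 = -105.3333 / 261.3333 = -0.403

-0.403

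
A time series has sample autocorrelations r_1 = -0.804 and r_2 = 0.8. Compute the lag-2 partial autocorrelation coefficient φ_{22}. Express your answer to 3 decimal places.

0.434

φ_{22} = (r_2 − r_1²) / (1 − r_1²)
r_1² = (-0.804)² = 0.646416
Numerator = 0.8 − 0.6464 = 0.1536; denominator = 1 − 0.6464 = 0.3536
φ_{22} = 0.1536 / 0.3536 = 0.434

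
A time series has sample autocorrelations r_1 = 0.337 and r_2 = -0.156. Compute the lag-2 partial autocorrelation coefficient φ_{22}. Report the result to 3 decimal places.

φ_{22} = (r_2 − r_1²) / (1 − r_1²)
r_1² = (0.337)² = 0.113569
Numerator = -0.156 − 0.1136 = -0.2696; denominator = 1 − 0.1136 = 0.8864
φ_{22} = -0.2696 / 0.8864 = -0.304

-0.304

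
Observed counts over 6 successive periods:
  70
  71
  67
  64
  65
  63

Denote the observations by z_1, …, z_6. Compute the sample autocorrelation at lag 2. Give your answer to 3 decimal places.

Mean z̄ = (70 + 71 + 67 + 64 + 65 + 63)/6 = 66.6667
Deviations from mean: 3.3333, 4.3333, 0.3333, -2.6667, -1.6667, -3.6667
Numerator Σ_{t=1}^{4}(z_t−z̄)(z_{t+2}−z̄) = -1.2222
Denominator Σ(z_t−z̄)² = 53.3333
r_2 = -1.2222 / 53.3333 = -0.023

-0.023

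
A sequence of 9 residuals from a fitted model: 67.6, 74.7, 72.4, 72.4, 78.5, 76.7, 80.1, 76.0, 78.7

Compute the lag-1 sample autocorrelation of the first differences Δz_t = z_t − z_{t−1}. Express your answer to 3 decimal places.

-0.534

First differences Δz: 7.1, -2.3, 0.0, 6.1, -1.8, 3.4, -4.1, 2.7
Mean of differences = 1.3875
Numerator Σ(Δz_t−Δz̄)(Δz_{t+1}−Δz̄) = -62.1689
Denominator Σ(Δz_t−Δz̄)² = 116.4088
r_1(Δz) = -62.1689 / 116.4088 = -0.534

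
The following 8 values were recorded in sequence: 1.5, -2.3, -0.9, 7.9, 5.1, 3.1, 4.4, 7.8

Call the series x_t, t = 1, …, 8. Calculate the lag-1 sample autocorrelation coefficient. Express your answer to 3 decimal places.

Mean x̄ = (1.5 − 2.3 − 0.9 + 7.9 + 5.1 + 3.1 + 4.4 + 7.8)/8 = 3.3250
Deviations from mean: -1.8250, -5.6250, -4.2250, 4.5750, 1.7750, -0.2250, 1.0750, 4.4750
Σ(x_t−x̄)(x_{t+1}−x̄) = (10.2656) + (23.7656) + (-19.3294) + (8.1206) + (-0.3994) + (-0.2419) + (4.8106) = 26.9919
Denominator Σ(x_t−x̄)² = 98.1350
r_1 = 26.9919 / 98.1350 = 0.275

0.275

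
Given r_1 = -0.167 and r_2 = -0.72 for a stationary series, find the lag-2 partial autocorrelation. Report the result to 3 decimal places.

φ_{22} = (r_2 − r_1²) / (1 − r_1²)
r_1² = (-0.167)² = 0.027889
Numerator = -0.72 − 0.0279 = -0.7479; denominator = 1 − 0.0279 = 0.9721
φ_{22} = -0.7479 / 0.9721 = -0.769

-0.769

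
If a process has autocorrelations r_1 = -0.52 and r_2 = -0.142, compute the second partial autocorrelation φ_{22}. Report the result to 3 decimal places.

-0.565

φ_{22} = (r_2 − r_1²) / (1 − r_1²)
r_1² = (-0.52)² = 0.2704
Numerator = -0.142 − 0.2704 = -0.4124; denominator = 1 − 0.2704 = 0.7296
φ_{22} = -0.4124 / 0.7296 = -0.565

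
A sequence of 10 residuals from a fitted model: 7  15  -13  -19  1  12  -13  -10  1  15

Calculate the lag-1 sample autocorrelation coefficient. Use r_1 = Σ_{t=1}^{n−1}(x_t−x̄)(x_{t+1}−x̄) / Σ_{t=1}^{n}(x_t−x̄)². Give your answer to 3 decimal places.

Mean x̄ = (7 + 15 − 13 − 19 + 1 + 12 − 13 − 10 + 1 + 15)/10 = -0.4000
Numerator Σ_{t=1}^{9}(x_t−x̄)(x_{t+1}−x̄) = 118.4400
Denominator Σ(x_t−x̄)² = 1442.4000
r_1 = 118.4400 / 1442.4000 = 0.082

0.082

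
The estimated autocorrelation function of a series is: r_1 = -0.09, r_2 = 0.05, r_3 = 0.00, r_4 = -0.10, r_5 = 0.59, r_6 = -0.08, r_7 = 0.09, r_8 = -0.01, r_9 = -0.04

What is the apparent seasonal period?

The largest autocorrelation is r_5 = 0.59; the remaining lags stay at or below 0.09.
The dominant spike at lag 5 indicates a seasonal period of 5.

5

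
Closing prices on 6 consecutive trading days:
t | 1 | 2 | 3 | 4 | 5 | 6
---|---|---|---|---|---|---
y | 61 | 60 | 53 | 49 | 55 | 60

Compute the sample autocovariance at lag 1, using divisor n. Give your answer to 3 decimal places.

Mean ȳ = (61 + 60 + 53 + 49 + 55 + 60)/6 = 56.3333
Σ_{t=1}^{5}(y_t−ȳ)(y_{t+1}−ȳ) = 34.2222
γ_1 = 34.2222 / 6 = 5.704

5.704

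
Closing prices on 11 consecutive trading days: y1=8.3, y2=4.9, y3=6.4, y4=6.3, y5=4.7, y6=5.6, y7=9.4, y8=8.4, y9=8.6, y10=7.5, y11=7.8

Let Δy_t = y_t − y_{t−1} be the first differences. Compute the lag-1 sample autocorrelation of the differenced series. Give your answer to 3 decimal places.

First differences Δy: -3.4, 1.5, -0.1, -1.6, 0.9, 3.8, -1.0, 0.2, -1.1, 0.3
Mean of differences = -0.0500
Numerator Σ(Δy_t−Δȳ)(Δy_{t+1}−Δȳ) = -7.5325
Denominator Σ(Δy_t−Δȳ)² = 33.9450
r_1(Δy) = -7.5325 / 33.9450 = -0.222

-0.222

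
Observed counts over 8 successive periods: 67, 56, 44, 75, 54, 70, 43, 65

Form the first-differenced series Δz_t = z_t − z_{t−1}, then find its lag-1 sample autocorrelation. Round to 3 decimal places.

-0.720

First differences Δz: -11, -12, 31, -21, 16, -27, 22
Mean of differences = -0.2857
Numerator Σ(Δz_t−Δz̄)(Δz_{t+1}−Δz̄) = -2256.7959
Denominator Σ(Δz_t−Δz̄)² = 3135.4286
r_1(Δz) = -2256.7959 / 3135.4286 = -0.720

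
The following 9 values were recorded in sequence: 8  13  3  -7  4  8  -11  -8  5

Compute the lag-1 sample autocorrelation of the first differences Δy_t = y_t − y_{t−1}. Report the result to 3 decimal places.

-0.131

First differences Δy: 5, -10, -10, 11, 4, -19, 3, 13
Mean of differences = -0.3750
Numerator Σ(Δy_t−Δȳ)(Δy_{t+1}−Δȳ) = -118.0156
Denominator Σ(Δy_t−Δȳ)² = 899.8750
r_1(Δy) = -118.0156 / 899.8750 = -0.131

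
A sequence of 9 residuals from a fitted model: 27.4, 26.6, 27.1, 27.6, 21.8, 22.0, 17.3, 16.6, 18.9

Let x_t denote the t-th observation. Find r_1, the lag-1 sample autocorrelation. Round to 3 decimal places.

Mean x̄ = (27.4 + 26.6 + 27.1 + 27.6 + 21.8 + 22.0 + 17.3 + 16.6 + 18.9)/9 = 22.8111
Numerator Σ_{t=1}^{8}(x_t−x̄)(x_{t+1}−x̄) = 113.1465
Denominator Σ(x_t−x̄)² = 162.6689
r_1 = 113.1465 / 162.6689 = 0.696

0.696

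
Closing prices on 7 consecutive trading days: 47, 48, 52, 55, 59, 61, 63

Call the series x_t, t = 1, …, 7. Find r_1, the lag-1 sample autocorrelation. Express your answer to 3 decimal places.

0.626

Mean x̄ = (47 + 48 + 52 + 55 + 59 + 61 + 63)/7 = 55.0000
Σ(x_t−x̄)(x_{t+1}−x̄) = (56.0000) + (21.0000) + (0.0000) + (0.0000) + (24.0000) + (48.0000) = 149.0000
Denominator Σ(x_t−x̄)² = 238.0000
r_1 = 149.0000 / 238.0000 = 0.626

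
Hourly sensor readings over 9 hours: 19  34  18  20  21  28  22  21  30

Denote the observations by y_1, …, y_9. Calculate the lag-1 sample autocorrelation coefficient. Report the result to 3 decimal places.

Mean ȳ = (19 + 34 + 18 + 20 + 21 + 28 + 22 + 21 + 30)/9 = 23.6667
Numerator Σ_{t=1}^{8}(y_t−ȳ)(y_{t+1}−ȳ) = -107.4444
Denominator Σ(y_t−ȳ)² = 250.0000
r_1 = -107.4444 / 250.0000 = -0.430

-0.430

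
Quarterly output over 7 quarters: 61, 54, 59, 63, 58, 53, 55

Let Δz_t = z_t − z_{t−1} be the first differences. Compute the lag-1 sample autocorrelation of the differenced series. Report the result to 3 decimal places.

First differences Δz: -7, 5, 4, -5, -5, 2
Mean of differences = -1.0000
Numerator Σ(Δz_t−Δz̄)(Δz_{t+1}−Δz̄) = -22.0000
Denominator Σ(Δz_t−Δz̄)² = 138.0000
r_1(Δz) = -22.0000 / 138.0000 = -0.159

-0.159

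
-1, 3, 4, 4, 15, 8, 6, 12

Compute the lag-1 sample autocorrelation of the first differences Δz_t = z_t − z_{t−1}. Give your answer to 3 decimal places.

-0.394

First differences Δz: 4, 1, 0, 11, -7, -2, 6
Mean of differences = 1.8571
Numerator Σ(Δz_t−Δz̄)(Δz_{t+1}−Δz̄) = -80.0204
Denominator Σ(Δz_t−Δz̄)² = 202.8571
r_1(Δz) = -80.0204 / 202.8571 = -0.394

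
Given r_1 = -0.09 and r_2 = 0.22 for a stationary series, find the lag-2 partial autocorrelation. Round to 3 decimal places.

0.214

φ_{22} = (r_2 − r_1²) / (1 − r_1²)
r_1² = (-0.09)² = 0.0081
Numerator = 0.22 − 0.0081 = 0.2119; denominator = 1 − 0.0081 = 0.9919
φ_{22} = 0.2119 / 0.9919 = 0.214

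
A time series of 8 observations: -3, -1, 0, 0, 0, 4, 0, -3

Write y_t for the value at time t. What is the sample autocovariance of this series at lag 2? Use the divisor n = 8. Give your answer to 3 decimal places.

Mean ȳ = (-3 − 1 + 0 + 0 + 0 + 4 + 0 − 3)/8 = -0.3750
Σ_{t=1}^{6}(y_t−ȳ)(y_{t+2}−ȳ) = -10.7813
γ_2 = -10.7813 / 8 = -1.348

-1.348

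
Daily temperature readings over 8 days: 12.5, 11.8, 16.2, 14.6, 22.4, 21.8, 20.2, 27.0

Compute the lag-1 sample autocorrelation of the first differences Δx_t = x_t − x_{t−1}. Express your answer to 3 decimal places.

First differences Δx: -0.7, 4.4, -1.6, 7.8, -0.6, -1.6, 6.8
Mean of differences = 2.0714
Numerator Σ(Δx_t−Δx̄)(Δx_{t+1}−Δx̄) = -58.8908
Denominator Σ(Δx_t−Δx̄)² = 102.3743
r_1(Δx) = -58.8908 / 102.3743 = -0.575

-0.575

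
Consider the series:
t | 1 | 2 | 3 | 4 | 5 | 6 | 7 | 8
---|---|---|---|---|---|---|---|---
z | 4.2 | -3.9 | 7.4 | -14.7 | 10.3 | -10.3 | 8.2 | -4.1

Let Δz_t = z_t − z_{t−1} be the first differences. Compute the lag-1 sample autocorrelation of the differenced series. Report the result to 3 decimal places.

-0.905

First differences Δz: -8.1, 11.3, -22.1, 25.0, -20.6, 18.5, -12.3
Mean of differences = -1.1857
Numerator Σ(Δz_t−Δz̄)(Δz_{t+1}−Δz̄) = -2004.4688
Denominator Σ(Δz_t−Δz̄)² = 2214.7686
r_1(Δz) = -2004.4688 / 2214.7686 = -0.905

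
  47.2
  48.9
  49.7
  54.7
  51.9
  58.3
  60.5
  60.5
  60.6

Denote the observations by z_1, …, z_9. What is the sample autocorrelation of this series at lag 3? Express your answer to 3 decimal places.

Mean z̄ = (47.2 + 48.9 + 49.7 + 54.7 + 51.9 + 58.3 + 60.5 + 60.5 + 60.6)/9 = 54.7000
Σ(z_t−z̄)(z_{t+3}−z̄) = (0.0000) + (16.2400) + (-18.0000) + (0.0000) + (-16.2400) + (21.2400) = 3.2400
Denominator Σ(z_t−z̄)² = 237.7800
r_3 = 3.2400 / 237.7800 = 0.014

0.014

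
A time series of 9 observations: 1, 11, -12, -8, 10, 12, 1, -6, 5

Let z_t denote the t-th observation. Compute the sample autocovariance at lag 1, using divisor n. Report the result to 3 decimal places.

-2.652

Mean z̄ = (1 + 11 − 12 − 8 + 10 + 12 + 1 − 6 + 5)/9 = 1.5556
Σ_{t=1}^{8}(z_t−z̄)(z_{t+1}−z̄) = -23.8642
γ_1 = -23.8642 / 9 = -2.652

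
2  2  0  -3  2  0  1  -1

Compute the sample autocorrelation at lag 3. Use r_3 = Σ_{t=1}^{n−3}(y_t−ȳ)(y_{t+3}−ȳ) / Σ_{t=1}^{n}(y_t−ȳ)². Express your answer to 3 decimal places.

-0.322

Mean ȳ = (2 + 2 + 0 − 3 + 2 + 0 + 1 − 1)/8 = 0.3750
Deviations from mean: 1.6250, 1.6250, -0.3750, -3.3750, 1.6250, -0.3750, 0.6250, -1.3750
Σ(y_t−ȳ)(y_{t+3}−ȳ) = (-5.4844) + (2.6406) + (0.1406) + (-2.1094) + (-2.2344) = -7.0469
Denominator Σ(y_t−ȳ)² = 21.8750
r_3 = -7.0469 / 21.8750 = -0.322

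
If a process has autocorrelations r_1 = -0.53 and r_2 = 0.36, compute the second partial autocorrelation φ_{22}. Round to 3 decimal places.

φ_{22} = (r_2 − r_1²) / (1 − r_1²)
r_1² = (-0.53)² = 0.2809
Numerator = 0.36 − 0.2809 = 0.0791; denominator = 1 − 0.2809 = 0.7191
φ_{22} = 0.0791 / 0.7191 = 0.110

0.110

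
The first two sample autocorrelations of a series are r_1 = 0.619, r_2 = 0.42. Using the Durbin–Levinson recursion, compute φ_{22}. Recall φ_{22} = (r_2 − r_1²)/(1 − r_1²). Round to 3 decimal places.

φ_{22} = (r_2 − r_1²) / (1 − r_1²)
r_1² = (0.619)² = 0.383161
Numerator = 0.42 − 0.3832 = 0.0368; denominator = 1 − 0.3832 = 0.6168
φ_{22} = 0.0368 / 0.6168 = 0.060

0.060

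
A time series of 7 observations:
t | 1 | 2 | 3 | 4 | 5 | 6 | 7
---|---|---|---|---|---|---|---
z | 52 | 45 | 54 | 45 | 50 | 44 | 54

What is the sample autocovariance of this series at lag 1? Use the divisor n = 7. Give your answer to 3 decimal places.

-12.146

Mean z̄ = (52 + 45 + 54 + 45 + 50 + 44 + 54)/7 = 49.1429
Deviations: 2.8571, -4.1429, 4.8571, -4.1429, 0.8571, -5.1429, 4.8571
Σ_{t=1}^{6}(z_t−z̄)(z_{t+1}−z̄) = -85.0204
γ_1 = -85.0204 / 7 = -12.146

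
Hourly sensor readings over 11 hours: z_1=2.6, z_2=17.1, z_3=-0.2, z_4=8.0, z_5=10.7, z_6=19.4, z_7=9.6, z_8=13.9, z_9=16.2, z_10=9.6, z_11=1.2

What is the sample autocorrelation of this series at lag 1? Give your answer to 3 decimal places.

-0.178

Mean z̄ = (2.6 + 17.1 − 0.2 + 8.0 + 10.7 + 19.4 + 9.6 + 13.9 + 16.2 + 9.6 + 1.2)/11 = 9.8273
Numerator Σ_{t=1}^{10}(z_t−z̄)(z_{t+1}−z̄) = -77.0398
Denominator Σ(z_t−z̄)² = 433.1418
r_1 = -77.0398 / 433.1418 = -0.178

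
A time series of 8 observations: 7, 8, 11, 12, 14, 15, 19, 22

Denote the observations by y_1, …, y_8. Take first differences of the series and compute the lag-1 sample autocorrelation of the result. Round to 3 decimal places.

First differences Δy: 1, 3, 1, 2, 1, 4, 3
Mean of differences = 2.1429
Numerator Σ(Δy_t−Δȳ)(Δy_{t+1}−Δȳ) = -2.1633
Denominator Σ(Δy_t−Δȳ)² = 8.8571
r_1(Δy) = -2.1633 / 8.8571 = -0.244

-0.244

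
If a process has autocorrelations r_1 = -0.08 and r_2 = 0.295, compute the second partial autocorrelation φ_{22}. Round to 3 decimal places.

φ_{22} = (r_2 − r_1²) / (1 − r_1²)
r_1² = (-0.08)² = 0.0064
Numerator = 0.295 − 0.0064 = 0.2886; denominator = 1 − 0.0064 = 0.9936
φ_{22} = 0.2886 / 0.9936 = 0.290

0.290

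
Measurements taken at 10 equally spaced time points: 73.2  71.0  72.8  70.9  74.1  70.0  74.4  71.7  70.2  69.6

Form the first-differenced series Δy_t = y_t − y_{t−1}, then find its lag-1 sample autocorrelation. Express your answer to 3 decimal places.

-0.782

First differences Δy: -2.2, 1.8, -1.9, 3.2, -4.1, 4.4, -2.7, -1.5, -0.6
Mean of differences = -0.4000
Numerator Σ(Δy_t−Δȳ)(Δy_{t+1}−Δȳ) = -52.0300
Denominator Σ(Δy_t−Δȳ)² = 66.5600
r_1(Δy) = -52.0300 / 66.5600 = -0.782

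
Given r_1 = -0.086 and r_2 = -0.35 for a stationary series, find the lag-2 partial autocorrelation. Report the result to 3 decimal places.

φ_{22} = (r_2 − r_1²) / (1 − r_1²)
r_1² = (-0.086)² = 0.007396
Numerator = -0.35 − 0.0074 = -0.3574; denominator = 1 − 0.0074 = 0.9926
φ_{22} = -0.3574 / 0.9926 = -0.360

-0.360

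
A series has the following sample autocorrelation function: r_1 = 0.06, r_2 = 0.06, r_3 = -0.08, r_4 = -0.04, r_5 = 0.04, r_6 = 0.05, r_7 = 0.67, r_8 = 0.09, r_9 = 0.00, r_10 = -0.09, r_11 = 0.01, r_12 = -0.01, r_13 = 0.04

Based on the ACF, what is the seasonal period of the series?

The largest autocorrelation is r_7 = 0.67; the remaining lags stay at or below 0.09.
The dominant spike at lag 7 indicates a seasonal period of 7.

7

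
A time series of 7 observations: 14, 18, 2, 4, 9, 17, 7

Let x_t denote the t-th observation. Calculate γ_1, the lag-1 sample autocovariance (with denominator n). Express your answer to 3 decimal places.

Mean x̄ = (14 + 18 + 2 + 4 + 9 + 17 + 7)/7 = 10.1429
Deviations: 3.8571, 7.8571, -8.1429, -6.1429, -1.1429, 6.8571, -3.1429
Σ_{t=1}^{6}(x_t−x̄)(x_{t+1}−x̄) = -6.0204
γ_1 = -6.0204 / 7 = -0.860

-0.860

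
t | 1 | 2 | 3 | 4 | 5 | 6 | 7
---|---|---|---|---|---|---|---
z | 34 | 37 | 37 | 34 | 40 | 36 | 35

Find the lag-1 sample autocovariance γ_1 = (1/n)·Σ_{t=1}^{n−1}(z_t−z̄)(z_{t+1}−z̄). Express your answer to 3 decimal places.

Mean z̄ = (34 + 37 + 37 + 34 + 40 + 36 + 35)/7 = 36.1429
Deviations: -2.1429, 0.8571, 0.8571, -2.1429, 3.8571, -0.1429, -1.1429
Σ_{t=1}^{6}(z_t−z̄)(z_{t+1}−z̄) = -11.5918
γ_1 = -11.5918 / 7 = -1.656

-1.656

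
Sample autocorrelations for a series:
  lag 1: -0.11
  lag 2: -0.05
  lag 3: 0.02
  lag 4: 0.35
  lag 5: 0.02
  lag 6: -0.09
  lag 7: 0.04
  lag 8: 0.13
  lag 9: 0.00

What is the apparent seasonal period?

The largest autocorrelation is r_4 = 0.35; the remaining lags stay at or below 0.13.
The dominant spike at lag 4 indicates a seasonal period of 4.

4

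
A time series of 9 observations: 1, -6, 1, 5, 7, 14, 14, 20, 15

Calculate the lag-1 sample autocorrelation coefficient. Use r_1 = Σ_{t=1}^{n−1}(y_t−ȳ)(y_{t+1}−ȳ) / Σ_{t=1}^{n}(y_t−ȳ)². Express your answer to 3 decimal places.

0.713

Mean ȳ = (1 − 6 + 1 + 5 + 7 + 14 + 14 + 20 + 15)/9 = 7.8889
Numerator Σ_{t=1}^{8}(y_t−ȳ)(y_{t+1}−ȳ) = 405.8765
Denominator Σ(y_t−ȳ)² = 568.8889
r_1 = 405.8765 / 568.8889 = 0.713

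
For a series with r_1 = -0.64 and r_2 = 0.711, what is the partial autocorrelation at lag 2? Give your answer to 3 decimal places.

φ_{22} = (r_2 − r_1²) / (1 − r_1²)
r_1² = (-0.64)² = 0.4096
Numerator = 0.711 − 0.4096 = 0.3014; denominator = 1 − 0.4096 = 0.5904
φ_{22} = 0.3014 / 0.5904 = 0.511

0.511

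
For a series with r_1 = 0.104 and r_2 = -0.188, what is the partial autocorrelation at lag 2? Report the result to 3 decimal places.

φ_{22} = (r_2 − r_1²) / (1 − r_1²)
r_1² = (0.104)² = 0.010816
Numerator = -0.188 − 0.0108 = -0.1988; denominator = 1 − 0.0108 = 0.9892
φ_{22} = -0.1988 / 0.9892 = -0.201

-0.201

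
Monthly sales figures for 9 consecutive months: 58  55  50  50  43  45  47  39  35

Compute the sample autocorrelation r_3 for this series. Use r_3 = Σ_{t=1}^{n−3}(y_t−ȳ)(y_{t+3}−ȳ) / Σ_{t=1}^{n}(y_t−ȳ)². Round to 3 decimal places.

Mean ȳ = (58 + 55 + 50 + 50 + 43 + 45 + 47 + 39 + 35)/9 = 46.8889
Numerator Σ_{t=1}^{6}(y_t−ȳ)(y_{t+3}−ȳ) = 50.6296
Denominator Σ(y_t−ȳ)² = 430.8889
r_3 = 50.6296 / 430.8889 = 0.118

0.118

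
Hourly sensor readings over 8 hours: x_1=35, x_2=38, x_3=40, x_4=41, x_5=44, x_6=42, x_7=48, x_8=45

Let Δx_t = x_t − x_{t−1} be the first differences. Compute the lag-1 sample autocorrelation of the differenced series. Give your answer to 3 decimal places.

First differences Δx: 3, 2, 1, 3, -2, 6, -3
Mean of differences = 1.4286
Numerator Σ(Δx_t−Δx̄)(Δx_{t+1}−Δx̄) = -41.3265
Denominator Σ(Δx_t−Δx̄)² = 57.7143
r_1(Δx) = -41.3265 / 57.7143 = -0.716

-0.716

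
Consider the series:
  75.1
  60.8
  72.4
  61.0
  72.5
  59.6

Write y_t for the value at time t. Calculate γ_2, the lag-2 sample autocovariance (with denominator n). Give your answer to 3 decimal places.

Mean ȳ = (75.1 + 60.8 + 72.4 + 61.0 + 72.5 + 59.6)/6 = 66.9000
Σ_{t=1}^{4}(y_t−ȳ)(y_{t+2}−ȳ) = 154.9600
γ_2 = 154.9600 / 6 = 25.827

25.827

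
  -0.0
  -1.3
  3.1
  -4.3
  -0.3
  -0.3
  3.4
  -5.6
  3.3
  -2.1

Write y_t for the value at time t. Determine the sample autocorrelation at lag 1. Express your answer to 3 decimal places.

Mean ȳ = (-0.0 − 1.3 + 3.1 − 4.3 − 0.3 − 0.3 + 3.4 − 5.6 + 3.3 − 2.1)/10 = -0.4100
Numerator Σ_{t=1}^{9}(y_t−ȳ)(y_{t+1}−ȳ) = -62.4381
Denominator Σ(y_t−ȳ)² = 86.5090
r_1 = -62.4381 / 86.5090 = -0.722

-0.722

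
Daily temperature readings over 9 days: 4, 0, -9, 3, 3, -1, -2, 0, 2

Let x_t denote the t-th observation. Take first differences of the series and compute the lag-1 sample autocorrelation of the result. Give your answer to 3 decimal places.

-0.249

First differences Δx: -4, -9, 12, 0, -4, -1, 2, 2
Mean of differences = -0.2500
Numerator Σ(Δx_t−Δx̄)(Δx_{t+1}−Δx̄) = -66.0625
Denominator Σ(Δx_t−Δx̄)² = 265.5000
r_1(Δx) = -66.0625 / 265.5000 = -0.249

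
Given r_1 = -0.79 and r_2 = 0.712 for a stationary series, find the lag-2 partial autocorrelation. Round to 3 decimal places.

φ_{22} = (r_2 − r_1²) / (1 − r_1²)
r_1² = (-0.79)² = 0.6241
Numerator = 0.712 − 0.6241 = 0.0879; denominator = 1 − 0.6241 = 0.3759
φ_{22} = 0.0879 / 0.3759 = 0.234

0.234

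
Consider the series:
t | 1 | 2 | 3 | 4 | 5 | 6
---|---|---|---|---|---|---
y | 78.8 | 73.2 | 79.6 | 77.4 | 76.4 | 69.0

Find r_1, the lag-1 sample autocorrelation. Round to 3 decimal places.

-0.183

Mean ȳ = (78.8 + 73.2 + 79.6 + 77.4 + 76.4 + 69.0)/6 = 75.7333
Deviations from mean: 3.0667, -2.5333, 3.8667, 1.6667, 0.6667, -6.7333
Σ(y_t−ȳ)(y_{t+1}−ȳ) = (-7.7689) + (-9.7956) + (6.4444) + (1.1111) + (-4.4889) = -14.4978
Denominator Σ(y_t−ȳ)² = 79.3333
r_1 = -14.4978 / 79.3333 = -0.183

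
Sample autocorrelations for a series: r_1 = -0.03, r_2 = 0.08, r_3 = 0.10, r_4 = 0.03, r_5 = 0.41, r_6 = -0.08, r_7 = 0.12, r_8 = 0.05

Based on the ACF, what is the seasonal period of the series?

5

The largest autocorrelation is r_5 = 0.41; the remaining lags stay at or below 0.12.
The dominant spike at lag 5 indicates a seasonal period of 5.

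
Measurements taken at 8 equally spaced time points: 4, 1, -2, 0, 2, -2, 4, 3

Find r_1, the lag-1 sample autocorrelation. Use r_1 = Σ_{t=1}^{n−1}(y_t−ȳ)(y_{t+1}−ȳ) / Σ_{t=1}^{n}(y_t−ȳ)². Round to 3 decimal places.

Mean ȳ = (4 + 1 − 2 + 0 + 2 − 2 + 4 + 3)/8 = 1.2500
Numerator Σ_{t=1}^{7}(y_t−ȳ)(y_{t+1}−ȳ) = -3.3125
Denominator Σ(y_t−ȳ)² = 41.5000
r_1 = -3.3125 / 41.5000 = -0.080

-0.080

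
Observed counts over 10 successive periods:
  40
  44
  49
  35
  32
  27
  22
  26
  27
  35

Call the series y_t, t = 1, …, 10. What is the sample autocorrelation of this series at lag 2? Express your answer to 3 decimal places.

0.320

Mean ȳ = (40 + 44 + 49 + 35 + 32 + 27 + 22 + 26 + 27 + 35)/10 = 33.7000
Numerator Σ_{t=1}^{8}(y_t−ȳ)(y_{t+2}−ȳ) = 214.9200
Denominator Σ(y_t−ȳ)² = 672.1000
r_2 = 214.9200 / 672.1000 = 0.320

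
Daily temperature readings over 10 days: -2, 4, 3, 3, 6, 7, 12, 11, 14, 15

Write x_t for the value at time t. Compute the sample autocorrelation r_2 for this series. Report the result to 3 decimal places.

Mean x̄ = (-2 + 4 + 3 + 3 + 6 + 7 + 12 + 11 + 14 + 15)/10 = 7.3000
Numerator Σ_{t=1}^{8}(x_t−x̄)(x_{t+2}−x̄) = 113.8200
Denominator Σ(x_t−x̄)² = 276.1000
r_2 = 113.8200 / 276.1000 = 0.412

0.412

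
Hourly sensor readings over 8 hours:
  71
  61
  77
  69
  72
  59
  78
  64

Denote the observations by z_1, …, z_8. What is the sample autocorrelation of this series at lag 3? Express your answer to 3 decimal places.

-0.342

Mean z̄ = (71 + 61 + 77 + 69 + 72 + 59 + 78 + 64)/8 = 68.8750
Deviations from mean: 2.1250, -7.8750, 8.1250, 0.1250, 3.1250, -9.8750, 9.1250, -4.8750
Numerator Σ_{t=1}^{5}(z_t−z̄)(z_{t+3}−z̄) = -118.6719
Denominator Σ(z_t−z̄)² = 346.8750
r_3 = -118.6719 / 346.8750 = -0.342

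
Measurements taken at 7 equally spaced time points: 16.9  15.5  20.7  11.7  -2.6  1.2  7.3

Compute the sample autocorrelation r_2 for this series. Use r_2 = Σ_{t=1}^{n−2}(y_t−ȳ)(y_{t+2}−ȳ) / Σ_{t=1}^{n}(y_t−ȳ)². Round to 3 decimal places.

Mean ȳ = (16.9 + 15.5 + 20.7 + 11.7 − 2.6 + 1.2 + 7.3)/7 = 10.1000
Deviations from mean: 6.8000, 5.4000, 10.6000, 1.6000, -12.7000, -8.9000, -2.8000
Σ(y_t−ȳ)(y_{t+2}−ȳ) = (72.0800) + (8.6400) + (-134.6200) + (-14.2400) + (35.5600) = -32.5800
Denominator Σ(y_t−ȳ)² = 438.6600
r_2 = -32.5800 / 438.6600 = -0.074

-0.074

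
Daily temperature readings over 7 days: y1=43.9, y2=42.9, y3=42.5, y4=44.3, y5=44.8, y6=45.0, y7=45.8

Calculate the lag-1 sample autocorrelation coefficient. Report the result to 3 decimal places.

Mean ȳ = (43.9 + 42.9 + 42.5 + 44.3 + 44.8 + 45.0 + 45.8)/7 = 44.1714
Deviations from mean: -0.2714, -1.2714, -1.6714, 0.1286, 0.6286, 0.8286, 1.6286
Σ(y_t−ȳ)(y_{t+1}−ȳ) = (0.3451) + (2.1251) + (-0.2149) + (0.0808) + (0.5208) + (1.3494) = 4.2063
Denominator Σ(y_t−ȳ)² = 8.2343
r_1 = 4.2063 / 8.2343 = 0.511

0.511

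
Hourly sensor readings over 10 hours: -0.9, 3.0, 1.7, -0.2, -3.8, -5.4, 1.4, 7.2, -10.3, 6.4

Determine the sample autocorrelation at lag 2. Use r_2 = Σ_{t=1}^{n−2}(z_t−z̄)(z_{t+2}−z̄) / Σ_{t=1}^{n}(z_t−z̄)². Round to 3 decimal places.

-0.078

Mean z̄ = (-0.9 + 3.0 + 1.7 − 0.2 − 3.8 − 5.4 + 1.4 + 7.2 − 10.3 + 6.4)/10 = -0.0900
Numerator Σ_{t=1}^{8}(z_t−z̄)(z_{t+2}−z̄) = -19.9852
Denominator Σ(z_t−z̄)² = 257.1090
r_2 = -19.9852 / 257.1090 = -0.078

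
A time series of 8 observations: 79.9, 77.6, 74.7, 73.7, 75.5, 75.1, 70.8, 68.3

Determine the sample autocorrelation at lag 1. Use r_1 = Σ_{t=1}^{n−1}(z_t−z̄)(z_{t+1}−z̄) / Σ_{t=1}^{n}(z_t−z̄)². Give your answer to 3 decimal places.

Mean z̄ = (79.9 + 77.6 + 74.7 + 73.7 + 75.5 + 75.1 + 70.8 + 68.3)/8 = 74.4500
Σ(z_t−z̄)(z_{t+1}−z̄) = (17.1675) + (0.7875) + (-0.1875) + (-0.7875) + (0.6825) + (-2.3725) + (22.4475) = 37.7375
Denominator Σ(z_t−z̄)² = 92.9200
r_1 = 37.7375 / 92.9200 = 0.406

0.406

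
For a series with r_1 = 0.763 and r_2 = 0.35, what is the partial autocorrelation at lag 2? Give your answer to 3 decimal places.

-0.556

φ_{22} = (r_2 − r_1²) / (1 − r_1²)
r_1² = (0.763)² = 0.582169
Numerator = 0.35 − 0.5822 = -0.2322; denominator = 1 − 0.5822 = 0.4178
φ_{22} = -0.2322 / 0.4178 = -0.556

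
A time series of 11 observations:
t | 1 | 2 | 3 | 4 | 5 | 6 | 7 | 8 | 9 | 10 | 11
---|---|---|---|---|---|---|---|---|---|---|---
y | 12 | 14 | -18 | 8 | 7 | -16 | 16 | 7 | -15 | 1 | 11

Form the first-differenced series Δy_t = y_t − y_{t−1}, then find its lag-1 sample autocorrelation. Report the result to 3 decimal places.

-0.459

First differences Δy: 2, -32, 26, -1, -23, 32, -9, -22, 16, 10
Mean of differences = -0.1000
Numerator Σ(Δy_t−Δȳ)(Δy_{t+1}−Δȳ) = -1918.3100
Denominator Σ(Δy_t−Δȳ)² = 4178.9000
r_1(Δy) = -1918.3100 / 4178.9000 = -0.459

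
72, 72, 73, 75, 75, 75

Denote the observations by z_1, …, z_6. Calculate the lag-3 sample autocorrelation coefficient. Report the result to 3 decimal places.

-0.471

Mean z̄ = (72 + 72 + 73 + 75 + 75 + 75)/6 = 73.6667
Deviations from mean: -1.6667, -1.6667, -0.6667, 1.3333, 1.3333, 1.3333
Σ(z_t−z̄)(z_{t+3}−z̄) = (-2.2222) + (-2.2222) + (-0.8889) = -5.3333
Denominator Σ(z_t−z̄)² = 11.3333
r_3 = -5.3333 / 11.3333 = -0.471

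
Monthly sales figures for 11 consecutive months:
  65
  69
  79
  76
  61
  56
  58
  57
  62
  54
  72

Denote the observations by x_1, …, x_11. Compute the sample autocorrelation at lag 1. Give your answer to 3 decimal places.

0.409

Mean x̄ = (65 + 69 + 79 + 76 + 61 + 56 + 58 + 57 + 62 + 54 + 72)/11 = 64.4545
Numerator Σ_{t=1}^{10}(x_t−x̄)(x_{t+1}−x̄) = 293.6116
Denominator Σ(x_t−x̄)² = 718.7273
r_1 = 293.6116 / 718.7273 = 0.409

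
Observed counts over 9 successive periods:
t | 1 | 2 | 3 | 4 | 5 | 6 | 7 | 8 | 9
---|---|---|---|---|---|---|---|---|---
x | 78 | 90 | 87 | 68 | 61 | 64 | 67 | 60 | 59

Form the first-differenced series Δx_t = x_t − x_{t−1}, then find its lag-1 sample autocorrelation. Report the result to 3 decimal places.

0.087

First differences Δx: 12, -3, -19, -7, 3, 3, -7, -1
Mean of differences = -2.3750
Numerator Σ(Δx_t−Δx̄)(Δx_{t+1}−Δx̄) = 51.1094
Denominator Σ(Δx_t−Δx̄)² = 585.8750
r_1(Δx) = 51.1094 / 585.8750 = 0.087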